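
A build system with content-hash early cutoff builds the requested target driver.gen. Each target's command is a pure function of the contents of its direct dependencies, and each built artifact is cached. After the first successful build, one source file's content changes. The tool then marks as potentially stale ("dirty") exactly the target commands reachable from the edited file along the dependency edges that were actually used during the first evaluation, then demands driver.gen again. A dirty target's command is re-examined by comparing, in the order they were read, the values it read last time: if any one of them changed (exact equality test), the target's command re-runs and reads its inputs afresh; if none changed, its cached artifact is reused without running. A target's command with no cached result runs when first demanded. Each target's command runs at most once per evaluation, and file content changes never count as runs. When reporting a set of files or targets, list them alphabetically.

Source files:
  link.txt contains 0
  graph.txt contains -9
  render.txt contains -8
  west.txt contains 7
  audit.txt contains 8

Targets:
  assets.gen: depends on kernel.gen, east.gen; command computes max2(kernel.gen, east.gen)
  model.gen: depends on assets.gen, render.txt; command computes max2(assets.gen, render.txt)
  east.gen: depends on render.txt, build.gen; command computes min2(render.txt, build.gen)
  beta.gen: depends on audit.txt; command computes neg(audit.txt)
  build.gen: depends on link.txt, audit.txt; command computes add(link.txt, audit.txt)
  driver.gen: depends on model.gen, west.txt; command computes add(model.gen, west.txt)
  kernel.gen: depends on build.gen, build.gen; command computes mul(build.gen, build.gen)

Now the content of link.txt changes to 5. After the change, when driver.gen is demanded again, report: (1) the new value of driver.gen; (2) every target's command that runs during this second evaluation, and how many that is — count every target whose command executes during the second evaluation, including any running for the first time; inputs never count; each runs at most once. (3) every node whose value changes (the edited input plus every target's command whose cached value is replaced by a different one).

First evaluation (everything demanded from the output):
  build.gen = add(0, 8) = 8
  east.gen = min2(-8, 8) = -8
  kernel.gen = mul(8, 8) = 64
  assets.gen = max2(64, -8) = 64
  model.gen = max2(64, -8) = 64
  driver.gen = add(64, 7) = 71

Propagation after the edit:
  build.gen: runs — link.txt 0->5; result 13.
  east.gen: runs — build.gen 8->13; result -8 (same value as before).
  kernel.gen: runs — build.gen 8->13; build.gen 8->13; result 169.
  assets.gen: runs — kernel.gen 64->169; result 169.
  model.gen: runs — assets.gen 64->169; result 169.
  driver.gen: runs — model.gen 64->169; result 176.

New value of driver.gen: 176.
Target commands that run: assets.gen, build.gen, driver.gen, east.gen, kernel.gen, model.gen — 6 in total.
Values that change: assets.gen, build.gen, driver.gen, kernel.gen, link.txt, model.gen.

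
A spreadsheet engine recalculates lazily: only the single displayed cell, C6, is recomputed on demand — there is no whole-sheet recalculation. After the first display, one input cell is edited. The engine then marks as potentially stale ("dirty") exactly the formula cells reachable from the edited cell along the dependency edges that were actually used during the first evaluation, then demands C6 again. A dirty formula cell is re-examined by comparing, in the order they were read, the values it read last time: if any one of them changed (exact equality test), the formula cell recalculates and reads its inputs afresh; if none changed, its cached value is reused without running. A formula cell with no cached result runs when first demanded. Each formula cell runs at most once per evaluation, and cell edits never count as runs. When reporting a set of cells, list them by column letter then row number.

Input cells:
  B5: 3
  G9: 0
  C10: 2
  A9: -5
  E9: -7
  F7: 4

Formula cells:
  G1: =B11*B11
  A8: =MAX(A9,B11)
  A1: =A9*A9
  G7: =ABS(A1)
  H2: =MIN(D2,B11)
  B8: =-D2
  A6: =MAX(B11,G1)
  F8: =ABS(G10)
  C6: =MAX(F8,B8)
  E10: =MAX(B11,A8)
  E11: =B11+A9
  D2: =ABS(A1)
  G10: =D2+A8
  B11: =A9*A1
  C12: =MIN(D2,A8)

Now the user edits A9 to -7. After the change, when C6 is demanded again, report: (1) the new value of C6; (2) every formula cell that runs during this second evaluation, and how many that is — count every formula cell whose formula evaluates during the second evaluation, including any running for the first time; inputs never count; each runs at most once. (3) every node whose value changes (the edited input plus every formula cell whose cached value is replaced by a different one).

First evaluation (everything demanded from the output):
  A1 = -5 * -5 = 25
  B11 = -5 * 25 = -125
  A8 = MAX(-5, -125) = -5
  D2 = ABS(25) = 25
  B8 = -(25) = -25
  G10 = 25 + -5 = 20
  F8 = ABS(20) = 20
  C6 = MAX(20, -25) = 20

Propagation after the edit:
  A1: runs — A9 -5->-7; A9 -5->-7; result 49.
  B11: runs — A9 -5->-7; A1 25->49; result -343.
  A8: runs — A9 -5->-7; B11 -125->-343; result -7.
  D2: runs — A1 25->49; result 49.
  B8: runs — D2 25->49; result -49.
  G10: runs — D2 25->49; A8 -5->-7; result 42.
  F8: runs — G10 20->42; result 42.
  C6: runs — F8 20->42; B8 -25->-49; result 42.

New value of C6: 42.
Formula cells that run: A1, A8, B8, B11, C6, D2, F8, G10 — 8 in total.
Values that change: A1, A8, A9, B8, B11, C6, D2, F8, G10.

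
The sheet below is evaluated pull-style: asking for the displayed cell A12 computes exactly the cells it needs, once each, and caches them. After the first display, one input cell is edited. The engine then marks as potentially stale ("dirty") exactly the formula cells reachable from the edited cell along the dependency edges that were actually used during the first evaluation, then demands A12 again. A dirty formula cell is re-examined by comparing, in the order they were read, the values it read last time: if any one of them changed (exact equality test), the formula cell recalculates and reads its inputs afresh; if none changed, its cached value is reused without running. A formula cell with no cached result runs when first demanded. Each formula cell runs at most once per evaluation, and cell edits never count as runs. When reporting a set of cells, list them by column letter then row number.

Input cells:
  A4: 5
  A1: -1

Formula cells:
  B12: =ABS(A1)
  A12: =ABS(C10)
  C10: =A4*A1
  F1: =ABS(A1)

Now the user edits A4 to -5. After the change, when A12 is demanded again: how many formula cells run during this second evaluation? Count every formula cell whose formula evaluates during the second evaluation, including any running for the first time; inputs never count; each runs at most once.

First demand of the output computes:
  C10 = 5 * -1 = -5
  A12 = ABS(-5) = 5

After the edit, cleaning proceeds:
  C10: a read changed (A4 5->-5) — executes, giving 5.
  A12: a read changed (C10 -5->5) — executes, giving 5 — identical to its old value.

2 formula cells run: A12, C10.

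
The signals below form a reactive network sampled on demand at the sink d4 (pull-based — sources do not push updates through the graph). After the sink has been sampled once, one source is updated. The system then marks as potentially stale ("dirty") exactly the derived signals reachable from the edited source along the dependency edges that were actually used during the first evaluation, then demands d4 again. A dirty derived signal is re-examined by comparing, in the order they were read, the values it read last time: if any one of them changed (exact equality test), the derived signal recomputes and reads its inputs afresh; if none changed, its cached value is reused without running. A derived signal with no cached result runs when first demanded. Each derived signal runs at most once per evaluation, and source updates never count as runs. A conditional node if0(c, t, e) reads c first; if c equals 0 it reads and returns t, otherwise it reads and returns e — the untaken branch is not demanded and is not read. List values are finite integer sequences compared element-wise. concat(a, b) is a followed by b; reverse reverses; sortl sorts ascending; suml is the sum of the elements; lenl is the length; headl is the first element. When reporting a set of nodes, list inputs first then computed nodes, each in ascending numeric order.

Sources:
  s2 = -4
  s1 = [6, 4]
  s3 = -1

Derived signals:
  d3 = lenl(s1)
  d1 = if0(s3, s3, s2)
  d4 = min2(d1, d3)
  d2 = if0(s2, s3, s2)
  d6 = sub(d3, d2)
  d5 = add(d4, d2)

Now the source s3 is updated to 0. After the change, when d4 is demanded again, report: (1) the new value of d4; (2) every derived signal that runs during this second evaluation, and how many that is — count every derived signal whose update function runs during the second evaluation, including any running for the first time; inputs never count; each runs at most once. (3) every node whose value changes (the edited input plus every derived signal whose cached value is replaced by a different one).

d4 now evaluates to 0.
Run set: d1, d4 (2 run).
Changed values: s3, d1, d4.

Initial pass — values computed on the first demand:
  d1 = if0(s3=-1 -> else branch s2) = -4
  d3 = lenl([6, 4]) = 2
  d4 = min2(-4, 2) = -4

Second demand — change propagation:
  d1: re-runs because s3 -1->0; new result 0.
  d4: re-runs because d1 -4->0; new result 0.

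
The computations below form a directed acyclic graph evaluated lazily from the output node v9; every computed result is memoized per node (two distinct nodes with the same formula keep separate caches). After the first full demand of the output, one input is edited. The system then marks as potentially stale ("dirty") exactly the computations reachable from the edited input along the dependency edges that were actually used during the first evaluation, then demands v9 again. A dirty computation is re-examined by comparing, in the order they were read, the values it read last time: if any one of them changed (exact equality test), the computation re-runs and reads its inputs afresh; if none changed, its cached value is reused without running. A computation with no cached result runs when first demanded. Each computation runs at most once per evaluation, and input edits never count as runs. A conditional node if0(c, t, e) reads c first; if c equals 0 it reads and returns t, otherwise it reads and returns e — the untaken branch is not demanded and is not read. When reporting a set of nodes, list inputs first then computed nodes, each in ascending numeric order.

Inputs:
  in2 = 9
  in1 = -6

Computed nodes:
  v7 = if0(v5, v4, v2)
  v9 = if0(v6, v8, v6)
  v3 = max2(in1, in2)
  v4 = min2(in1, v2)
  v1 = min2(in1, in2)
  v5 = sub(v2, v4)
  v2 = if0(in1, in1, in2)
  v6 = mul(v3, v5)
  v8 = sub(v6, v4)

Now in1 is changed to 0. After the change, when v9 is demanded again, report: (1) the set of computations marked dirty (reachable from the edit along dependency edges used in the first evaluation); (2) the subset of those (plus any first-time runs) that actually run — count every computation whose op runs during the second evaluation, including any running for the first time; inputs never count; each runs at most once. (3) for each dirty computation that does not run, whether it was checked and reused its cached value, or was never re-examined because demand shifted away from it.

The edit dirties: v2, v3, v4, v5, v6, v9.
7 computations run: v2, v3, v4, v5, v6, v8, v9.
No dirty computation escaped a run.
Note the branch switch — v8 had no cache and runs now for the first time.

First demand of the output computes:
  v2 = if0(in1=-6 -> else branch in2) = 9
  v3 = max2(-6, 9) = 9
  v4 = min2(-6, 9) = -6
  v5 = sub(9, -6) = 15
  v6 = mul(9, 15) = 135
  v9 = if0(v6=135 -> else branch v6) = 135

After the edit, cleaning proceeds:
  v2: a read changed (in1 -6->0) — executes, giving 0.
  v3: a read changed (in1 -6->0) — executes, giving 9 — identical to its old value.
  v4: a read changed (in1 -6->0; v2 9->0) — executes, giving 0.
  v5: a read changed (v2 9->0; v4 -6->0) — executes, giving 0.
  v6: a read changed (v5 15->0) — executes, giving 0.
  v8: had never run; runs now, result 0.
  v9: a read changed (v6 135->0; v6 135->0) — executes, giving 0.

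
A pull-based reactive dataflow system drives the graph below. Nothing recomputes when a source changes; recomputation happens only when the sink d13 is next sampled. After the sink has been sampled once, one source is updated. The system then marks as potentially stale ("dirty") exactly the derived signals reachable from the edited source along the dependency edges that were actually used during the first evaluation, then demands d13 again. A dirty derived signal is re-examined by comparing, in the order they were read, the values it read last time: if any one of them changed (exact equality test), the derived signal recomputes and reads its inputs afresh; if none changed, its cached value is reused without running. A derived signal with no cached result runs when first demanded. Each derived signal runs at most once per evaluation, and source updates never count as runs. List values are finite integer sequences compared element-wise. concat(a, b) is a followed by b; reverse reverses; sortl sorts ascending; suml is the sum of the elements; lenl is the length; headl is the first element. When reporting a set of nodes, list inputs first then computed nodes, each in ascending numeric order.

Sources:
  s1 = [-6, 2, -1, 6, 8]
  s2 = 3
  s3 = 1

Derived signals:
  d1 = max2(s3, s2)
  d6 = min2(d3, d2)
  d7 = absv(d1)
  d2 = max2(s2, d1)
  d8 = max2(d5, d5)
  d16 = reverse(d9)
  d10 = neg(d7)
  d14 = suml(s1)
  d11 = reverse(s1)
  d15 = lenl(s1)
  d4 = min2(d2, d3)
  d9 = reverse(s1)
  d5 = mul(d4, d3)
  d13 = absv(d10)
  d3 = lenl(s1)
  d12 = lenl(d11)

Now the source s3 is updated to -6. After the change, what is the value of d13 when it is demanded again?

New value of d13: 3.
Key observation: the change is absorbed at d1 — it re-runs but produces the same value, and the output's value is unchanged.

First evaluation (everything demanded from the output):
  d1 = max2(1, 3) = 3
  d7 = absv(3) = 3
  d10 = neg(3) = -3
  d13 = absv(-3) = 3

Propagation after the edit:
  d1: runs — s3 1->-6; result 3 (same value as before).
  d7: checked — values it read are unchanged (d1 unchanged); reused cached 3 without running.
  d10: checked — values it read are unchanged (d7 unchanged); reused cached -3 without running.
  d13: checked — values it read are unchanged (d10 unchanged); reused cached 3 without running.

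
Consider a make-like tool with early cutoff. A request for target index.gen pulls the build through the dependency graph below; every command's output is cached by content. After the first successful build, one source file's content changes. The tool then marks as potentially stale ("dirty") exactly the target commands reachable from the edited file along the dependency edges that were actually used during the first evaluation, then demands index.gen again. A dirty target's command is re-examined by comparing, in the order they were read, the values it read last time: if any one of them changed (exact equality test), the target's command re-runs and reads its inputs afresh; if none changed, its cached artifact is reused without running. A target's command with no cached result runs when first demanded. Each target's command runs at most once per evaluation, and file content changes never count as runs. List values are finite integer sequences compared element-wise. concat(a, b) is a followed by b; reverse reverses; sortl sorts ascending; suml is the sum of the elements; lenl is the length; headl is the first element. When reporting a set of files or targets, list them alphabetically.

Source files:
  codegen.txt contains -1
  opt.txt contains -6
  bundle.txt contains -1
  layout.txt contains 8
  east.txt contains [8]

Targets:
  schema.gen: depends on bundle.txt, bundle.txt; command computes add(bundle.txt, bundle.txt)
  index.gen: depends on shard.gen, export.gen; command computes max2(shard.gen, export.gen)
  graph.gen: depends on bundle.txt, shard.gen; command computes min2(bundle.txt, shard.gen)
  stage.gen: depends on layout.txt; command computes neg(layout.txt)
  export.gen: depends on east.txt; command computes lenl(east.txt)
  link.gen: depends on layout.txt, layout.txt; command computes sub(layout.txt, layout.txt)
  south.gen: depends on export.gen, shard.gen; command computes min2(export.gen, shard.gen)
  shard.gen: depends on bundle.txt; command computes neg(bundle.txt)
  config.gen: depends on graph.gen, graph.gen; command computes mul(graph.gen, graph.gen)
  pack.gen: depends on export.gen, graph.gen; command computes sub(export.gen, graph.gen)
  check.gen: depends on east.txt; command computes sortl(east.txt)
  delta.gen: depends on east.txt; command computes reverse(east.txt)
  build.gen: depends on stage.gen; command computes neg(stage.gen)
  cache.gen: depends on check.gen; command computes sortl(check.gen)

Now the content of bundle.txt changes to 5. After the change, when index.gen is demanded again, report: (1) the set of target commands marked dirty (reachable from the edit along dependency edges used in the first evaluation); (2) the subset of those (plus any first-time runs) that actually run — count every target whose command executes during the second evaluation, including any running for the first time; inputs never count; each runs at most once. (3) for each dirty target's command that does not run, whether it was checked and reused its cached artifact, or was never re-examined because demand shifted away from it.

First demand of the output computes:
  export.gen = lenl([8]) = 1
  shard.gen = neg(-1) = 1
  index.gen = max2(1, 1) = 1

After the edit, cleaning proceeds:
  shard.gen: a read changed (bundle.txt -1->5) — executes, giving -5.
  index.gen: a read changed (shard.gen 1->-5) — executes, giving 1 — identical to its old value.

The edit dirties: index.gen, shard.gen.
2 target commands run: index.gen, shard.gen.
No dirty target's command escaped a run.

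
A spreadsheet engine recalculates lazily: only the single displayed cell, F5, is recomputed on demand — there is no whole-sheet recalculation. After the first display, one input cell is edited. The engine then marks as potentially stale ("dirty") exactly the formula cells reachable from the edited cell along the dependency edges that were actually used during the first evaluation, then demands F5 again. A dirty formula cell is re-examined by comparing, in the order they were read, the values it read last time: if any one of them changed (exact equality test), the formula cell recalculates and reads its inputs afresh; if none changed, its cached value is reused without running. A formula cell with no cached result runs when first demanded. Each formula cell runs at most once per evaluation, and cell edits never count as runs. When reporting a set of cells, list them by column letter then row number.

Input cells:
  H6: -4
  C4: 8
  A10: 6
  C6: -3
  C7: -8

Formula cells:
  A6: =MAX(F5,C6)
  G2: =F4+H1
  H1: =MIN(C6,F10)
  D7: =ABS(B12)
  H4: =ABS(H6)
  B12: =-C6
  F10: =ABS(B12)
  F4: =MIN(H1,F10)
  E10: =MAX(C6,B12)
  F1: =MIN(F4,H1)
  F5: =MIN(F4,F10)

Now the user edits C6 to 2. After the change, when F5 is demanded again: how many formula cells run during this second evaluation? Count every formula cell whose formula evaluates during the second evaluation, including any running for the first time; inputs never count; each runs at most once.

Formula cells that run: B12, F4, F5, F10, H1 — 5 in total.

First evaluation (everything demanded from the output):
  B12 = -(-3) = 3
  F10 = ABS(3) = 3
  H1 = MIN(-3, 3) = -3
  F4 = MIN(-3, 3) = -3
  F5 = MIN(-3, 3) = -3

Propagation after the edit:
  B12: runs — C6 -3->2; result -2.
  F10: runs — B12 3->-2; result 2.
  H1: runs — C6 -3->2; F10 3->2; result 2.
  F4: runs — H1 -3->2; F10 3->2; result 2.
  F5: runs — F4 -3->2; F10 3->2; result 2.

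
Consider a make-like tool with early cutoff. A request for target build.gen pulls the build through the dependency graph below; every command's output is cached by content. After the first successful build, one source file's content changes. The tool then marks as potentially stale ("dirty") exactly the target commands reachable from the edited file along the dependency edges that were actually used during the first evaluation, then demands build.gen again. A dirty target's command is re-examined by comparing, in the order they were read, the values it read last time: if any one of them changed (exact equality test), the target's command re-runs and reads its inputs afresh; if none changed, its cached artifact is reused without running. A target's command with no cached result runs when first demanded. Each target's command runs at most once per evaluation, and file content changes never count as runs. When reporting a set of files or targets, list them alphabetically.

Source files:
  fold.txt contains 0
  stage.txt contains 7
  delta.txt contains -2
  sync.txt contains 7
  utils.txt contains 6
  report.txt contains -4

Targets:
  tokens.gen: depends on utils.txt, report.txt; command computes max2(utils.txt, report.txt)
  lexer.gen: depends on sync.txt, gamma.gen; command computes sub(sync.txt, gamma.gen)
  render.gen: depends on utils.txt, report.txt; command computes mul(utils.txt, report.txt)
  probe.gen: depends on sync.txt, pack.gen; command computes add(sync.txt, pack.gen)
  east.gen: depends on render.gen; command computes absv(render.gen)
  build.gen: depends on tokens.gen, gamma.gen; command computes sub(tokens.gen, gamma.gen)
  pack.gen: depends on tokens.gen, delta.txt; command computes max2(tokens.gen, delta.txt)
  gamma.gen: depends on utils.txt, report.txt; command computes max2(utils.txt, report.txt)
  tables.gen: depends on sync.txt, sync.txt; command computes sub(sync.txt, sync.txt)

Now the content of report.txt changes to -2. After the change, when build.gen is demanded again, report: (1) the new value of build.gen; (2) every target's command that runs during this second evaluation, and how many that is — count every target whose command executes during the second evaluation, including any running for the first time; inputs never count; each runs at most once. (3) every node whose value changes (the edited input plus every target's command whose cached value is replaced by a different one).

First demand of the output computes:
  gamma.gen = max2(6, -4) = 6
  tokens.gen = max2(6, -4) = 6
  build.gen = sub(6, 6) = 0

After the edit, cleaning proceeds:
  gamma.gen: a read changed (report.txt -4->-2) — executes, giving 6 — identical to its old value.
  tokens.gen: a read changed (report.txt -4->-2) — executes, giving 6 — identical to its old value.
  build.gen: dirty, but its reads are unchanged (tokens.gen unchanged, gamma.gen unchanged); cached 0 stands.

Note where the cutoff bites: build.gen is checked, finds nothing changed, and keeps its cache.

Demanding build.gen again yields 0.
2 target commands run: gamma.gen, tokens.gen.
The nodes whose values change: report.txt.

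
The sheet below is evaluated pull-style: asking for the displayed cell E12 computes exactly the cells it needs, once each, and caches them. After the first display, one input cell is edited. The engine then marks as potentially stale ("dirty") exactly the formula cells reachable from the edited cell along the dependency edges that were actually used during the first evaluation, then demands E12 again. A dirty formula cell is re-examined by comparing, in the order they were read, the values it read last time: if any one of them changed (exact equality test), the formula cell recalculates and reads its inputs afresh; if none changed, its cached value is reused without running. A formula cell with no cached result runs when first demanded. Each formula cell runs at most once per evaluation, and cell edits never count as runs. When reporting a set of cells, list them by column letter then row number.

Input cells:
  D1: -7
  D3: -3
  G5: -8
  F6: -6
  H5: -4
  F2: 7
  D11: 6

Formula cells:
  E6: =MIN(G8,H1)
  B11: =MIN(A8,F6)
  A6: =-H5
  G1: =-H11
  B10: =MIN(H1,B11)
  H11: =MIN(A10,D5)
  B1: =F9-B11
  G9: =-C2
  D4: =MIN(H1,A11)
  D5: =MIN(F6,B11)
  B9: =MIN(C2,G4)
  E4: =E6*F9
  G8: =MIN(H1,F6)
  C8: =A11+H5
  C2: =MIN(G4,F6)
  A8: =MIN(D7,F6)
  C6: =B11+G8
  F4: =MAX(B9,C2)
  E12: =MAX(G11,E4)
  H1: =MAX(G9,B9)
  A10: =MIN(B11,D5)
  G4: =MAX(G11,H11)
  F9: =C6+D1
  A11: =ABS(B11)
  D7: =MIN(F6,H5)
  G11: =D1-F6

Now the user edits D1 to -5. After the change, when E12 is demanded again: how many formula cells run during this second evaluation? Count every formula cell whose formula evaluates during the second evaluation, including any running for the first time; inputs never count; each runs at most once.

7 formula cells run: B9, C2, E4, E12, F9, G4, G11.
Note where the cutoff bites: G9 is checked, finds nothing changed, and keeps its cache.

First demand of the output computes:
  D7 = MIN(-6, -4) = -6
  A8 = MIN(-6, -6) = -6
  B11 = MIN(-6, -6) = -6
  D5 = MIN(-6, -6) = -6
  A10 = MIN(-6, -6) = -6
  G11 = -7 - -6 = -1
  H11 = MIN(-6, -6) = -6
  G4 = MAX(-1, -6) = -1
  C2 = MIN(-1, -6) = -6
  B9 = MIN(-6, -1) = -6
  G9 = -(-6) = 6
  H1 = MAX(6, -6) = 6
  G8 = MIN(6, -6) = -6
  C6 = -6 + -6 = -12
  E6 = MIN(-6, 6) = -6
  F9 = -12 + -7 = -19
  E4 = -6 * -19 = 114
  E12 = MAX(-1, 114) = 114

After the edit, cleaning proceeds:
  G11: a read changed (D1 -7->-5) — executes, giving 1.
  G4: a read changed (G11 -1->1) — executes, giving 1.
  C2: a read changed (G4 -1->1) — executes, giving -6 — identical to its old value.
  B9: a read changed (G4 -1->1) — executes, giving -6 — identical to its old value.
  G9: dirty, but its reads are unchanged (C2 unchanged); cached 6 stands.
  H1: dirty, but its reads are unchanged (G9 unchanged, B9 unchanged); cached 6 stands.
  G8: dirty, but its reads are unchanged (H1 unchanged, F6 unchanged); cached -6 stands.
  C6: dirty, but its reads are unchanged (B11 unchanged, G8 unchanged); cached -12 stands.
  E6: dirty, but its reads are unchanged (G8 unchanged, H1 unchanged); cached -6 stands.
  F9: a read changed (D1 -7->-5) — executes, giving -17.
  E4: a read changed (F9 -19->-17) — executes, giving 102.
  E12: a read changed (G11 -1->1; E4 114->102) — executes, giving 102.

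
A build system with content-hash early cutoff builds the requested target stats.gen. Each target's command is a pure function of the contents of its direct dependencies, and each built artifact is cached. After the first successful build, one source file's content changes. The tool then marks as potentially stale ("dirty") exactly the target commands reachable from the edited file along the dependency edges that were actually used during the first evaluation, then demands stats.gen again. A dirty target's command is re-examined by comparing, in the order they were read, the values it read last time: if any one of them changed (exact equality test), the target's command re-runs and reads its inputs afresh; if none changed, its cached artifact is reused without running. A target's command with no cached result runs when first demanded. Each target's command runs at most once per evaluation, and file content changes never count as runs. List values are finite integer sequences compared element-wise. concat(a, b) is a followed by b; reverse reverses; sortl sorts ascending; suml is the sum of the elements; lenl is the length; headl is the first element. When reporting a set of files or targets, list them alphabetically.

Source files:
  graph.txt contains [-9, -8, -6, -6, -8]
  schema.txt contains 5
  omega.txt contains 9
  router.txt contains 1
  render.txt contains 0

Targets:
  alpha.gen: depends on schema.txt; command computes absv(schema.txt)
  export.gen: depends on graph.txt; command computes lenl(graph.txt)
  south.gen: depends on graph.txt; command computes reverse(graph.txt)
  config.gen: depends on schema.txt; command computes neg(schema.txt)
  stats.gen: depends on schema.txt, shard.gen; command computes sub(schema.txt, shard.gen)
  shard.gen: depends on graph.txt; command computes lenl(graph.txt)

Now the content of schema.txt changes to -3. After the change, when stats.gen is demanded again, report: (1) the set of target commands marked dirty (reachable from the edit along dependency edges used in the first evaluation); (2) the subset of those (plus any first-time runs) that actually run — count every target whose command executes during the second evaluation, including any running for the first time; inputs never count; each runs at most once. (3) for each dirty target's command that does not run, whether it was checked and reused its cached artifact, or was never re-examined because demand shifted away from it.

Marked dirty: stats.gen.
Target commands that run: stats.gen — 1 in total.
Every dirty target's command ran.

First evaluation (everything demanded from the output):
  shard.gen = lenl([-9, -8, -6, -6, -8]) = 5
  stats.gen = sub(5, 5) = 0

Propagation after the edit:
  stats.gen: runs — schema.txt 5->-3; result -8.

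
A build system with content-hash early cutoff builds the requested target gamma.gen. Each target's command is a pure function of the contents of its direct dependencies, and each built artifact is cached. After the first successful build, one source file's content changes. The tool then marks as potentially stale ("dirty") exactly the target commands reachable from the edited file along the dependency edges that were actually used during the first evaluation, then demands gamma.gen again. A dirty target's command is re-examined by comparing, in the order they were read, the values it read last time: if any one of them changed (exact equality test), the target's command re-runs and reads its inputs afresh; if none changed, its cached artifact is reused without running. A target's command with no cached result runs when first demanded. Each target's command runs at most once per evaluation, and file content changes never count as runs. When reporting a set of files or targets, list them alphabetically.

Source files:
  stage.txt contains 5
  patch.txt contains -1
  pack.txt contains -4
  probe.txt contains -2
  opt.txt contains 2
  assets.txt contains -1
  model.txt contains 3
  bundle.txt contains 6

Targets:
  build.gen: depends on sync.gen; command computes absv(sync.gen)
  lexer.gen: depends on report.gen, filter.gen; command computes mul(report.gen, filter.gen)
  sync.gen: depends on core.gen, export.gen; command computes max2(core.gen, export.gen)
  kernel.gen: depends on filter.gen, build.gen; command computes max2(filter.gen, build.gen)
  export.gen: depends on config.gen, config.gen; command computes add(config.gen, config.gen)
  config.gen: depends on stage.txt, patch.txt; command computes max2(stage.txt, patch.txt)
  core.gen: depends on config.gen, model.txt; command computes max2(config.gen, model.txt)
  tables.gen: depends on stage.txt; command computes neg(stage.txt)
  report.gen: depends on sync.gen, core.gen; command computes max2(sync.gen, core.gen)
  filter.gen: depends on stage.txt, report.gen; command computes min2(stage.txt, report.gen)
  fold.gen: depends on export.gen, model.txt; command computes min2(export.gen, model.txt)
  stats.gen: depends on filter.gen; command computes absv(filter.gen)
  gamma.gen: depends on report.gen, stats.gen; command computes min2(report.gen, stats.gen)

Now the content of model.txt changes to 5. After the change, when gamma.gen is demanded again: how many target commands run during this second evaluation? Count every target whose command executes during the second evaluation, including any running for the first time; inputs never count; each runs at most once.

First evaluation (everything demanded from the output):
  config.gen = max2(5, -1) = 5
  core.gen = max2(5, 3) = 5
  export.gen = add(5, 5) = 10
  sync.gen = max2(5, 10) = 10
  report.gen = max2(10, 5) = 10
  filter.gen = min2(5, 10) = 5
  stats.gen = absv(5) = 5
  gamma.gen = min2(10, 5) = 5

Propagation after the edit:
  core.gen: runs — model.txt 3->5; result 5 (same value as before).
  sync.gen: checked — values it read are unchanged (core.gen unchanged, export.gen unchanged); reused cached 10 without running.
  report.gen: checked — values it read are unchanged (sync.gen unchanged, core.gen unchanged); reused cached 10 without running.
  filter.gen: checked — values it read are unchanged (stage.txt unchanged, report.gen unchanged); reused cached 5 without running.
  stats.gen: checked — values it read are unchanged (filter.gen unchanged); reused cached 5 without running.
  gamma.gen: checked — values it read are unchanged (report.gen unchanged, stats.gen unchanged); reused cached 5 without running.

Key observation: the change is absorbed at core.gen — it re-runs but produces the same value, and the output's value is unchanged.

Target commands that run: core.gen — 1 in total.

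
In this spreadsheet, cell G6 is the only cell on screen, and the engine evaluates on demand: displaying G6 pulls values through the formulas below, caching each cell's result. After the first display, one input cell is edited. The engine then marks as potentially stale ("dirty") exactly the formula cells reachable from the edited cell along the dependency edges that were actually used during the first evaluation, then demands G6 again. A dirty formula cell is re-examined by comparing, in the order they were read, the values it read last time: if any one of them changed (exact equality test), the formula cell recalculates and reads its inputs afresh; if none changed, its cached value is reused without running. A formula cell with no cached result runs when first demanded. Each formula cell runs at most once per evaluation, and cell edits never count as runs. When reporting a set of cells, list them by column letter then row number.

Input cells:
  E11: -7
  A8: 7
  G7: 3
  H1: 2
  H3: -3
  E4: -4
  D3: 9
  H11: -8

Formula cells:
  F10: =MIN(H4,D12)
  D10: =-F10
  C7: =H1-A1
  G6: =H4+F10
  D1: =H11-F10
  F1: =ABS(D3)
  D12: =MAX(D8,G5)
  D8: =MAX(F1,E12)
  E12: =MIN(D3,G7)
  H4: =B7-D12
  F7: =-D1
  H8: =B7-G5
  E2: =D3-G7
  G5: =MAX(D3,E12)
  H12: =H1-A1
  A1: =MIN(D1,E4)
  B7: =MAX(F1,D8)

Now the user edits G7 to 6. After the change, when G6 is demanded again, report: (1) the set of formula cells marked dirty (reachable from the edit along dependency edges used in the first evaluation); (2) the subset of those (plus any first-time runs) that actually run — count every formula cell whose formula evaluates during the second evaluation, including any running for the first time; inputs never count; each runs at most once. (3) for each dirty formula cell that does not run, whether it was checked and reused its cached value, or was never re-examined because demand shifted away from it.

Dirty set: B7, D8, D12, E12, F10, G5, G6, H4.
Run set: D8, E12, G5 (3 run).
Re-examined without running (cache reused): B7, D12, F10, G6, H4.
The important point: at B7 every value read last time is unchanged, so the dirty flag clears without a run.

Initial pass — values computed on the first demand:
  E12 = MIN(9, 3) = 3
  F1 = ABS(9) = 9
  D8 = MAX(9, 3) = 9
  B7 = MAX(9, 9) = 9
  G5 = MAX(9, 3) = 9
  D12 = MAX(9, 9) = 9
  H4 = 9 - 9 = 0
  F10 = MIN(0, 9) = 0
  G6 = 0 + 0 = 0

Second demand — change propagation:
  E12: re-runs because G7 3->6; new result 6.
  D8: re-runs because E12 3->6; new result 9 (unchanged).
  B7: re-examined; everything it read last time is the same (F1 unchanged, D8 unchanged) — cache 9 kept, no run.
  G5: re-runs because E12 3->6; new result 9 (unchanged).
  D12: re-examined; everything it read last time is the same (D8 unchanged, G5 unchanged) — cache 9 kept, no run.
  H4: re-examined; everything it read last time is the same (B7 unchanged, D12 unchanged) — cache 0 kept, no run.
  F10: re-examined; everything it read last time is the same (H4 unchanged, D12 unchanged) — cache 0 kept, no run.
  G6: re-examined; everything it read last time is the same (H4 unchanged, F10 unchanged) — cache 0 kept, no run.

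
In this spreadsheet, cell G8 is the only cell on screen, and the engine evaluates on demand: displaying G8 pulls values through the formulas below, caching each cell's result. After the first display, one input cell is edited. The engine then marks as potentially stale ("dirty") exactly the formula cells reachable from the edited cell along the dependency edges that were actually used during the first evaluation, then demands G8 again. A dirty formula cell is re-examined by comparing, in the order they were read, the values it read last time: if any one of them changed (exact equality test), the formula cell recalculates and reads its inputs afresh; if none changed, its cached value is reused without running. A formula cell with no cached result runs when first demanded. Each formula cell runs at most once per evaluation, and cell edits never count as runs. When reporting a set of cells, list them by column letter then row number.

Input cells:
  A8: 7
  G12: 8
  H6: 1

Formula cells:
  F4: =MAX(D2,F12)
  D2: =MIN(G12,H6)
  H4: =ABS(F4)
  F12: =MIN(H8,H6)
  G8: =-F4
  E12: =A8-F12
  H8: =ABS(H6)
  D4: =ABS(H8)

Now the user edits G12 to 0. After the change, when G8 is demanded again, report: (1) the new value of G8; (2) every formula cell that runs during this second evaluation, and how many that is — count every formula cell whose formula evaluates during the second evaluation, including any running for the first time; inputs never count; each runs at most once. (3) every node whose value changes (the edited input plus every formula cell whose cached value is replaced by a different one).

G8 now evaluates to -1.
Run set: D2, F4 (2 run).
Changed values: D2, G12.
The important point: F4 recomputes to an identical value, and the output ends up unchanged.

Initial pass — values computed on the first demand:
  D2 = MIN(8, 1) = 1
  H8 = ABS(1) = 1
  F12 = MIN(1, 1) = 1
  F4 = MAX(1, 1) = 1
  G8 = -(1) = -1

Second demand — change propagation:
  D2: re-runs because G12 8->0; new result 0.
  F4: re-runs because D2 1->0; new result 1 (unchanged).
  G8: re-examined; everything it read last time is the same (F4 unchanged) — cache -1 kept, no run.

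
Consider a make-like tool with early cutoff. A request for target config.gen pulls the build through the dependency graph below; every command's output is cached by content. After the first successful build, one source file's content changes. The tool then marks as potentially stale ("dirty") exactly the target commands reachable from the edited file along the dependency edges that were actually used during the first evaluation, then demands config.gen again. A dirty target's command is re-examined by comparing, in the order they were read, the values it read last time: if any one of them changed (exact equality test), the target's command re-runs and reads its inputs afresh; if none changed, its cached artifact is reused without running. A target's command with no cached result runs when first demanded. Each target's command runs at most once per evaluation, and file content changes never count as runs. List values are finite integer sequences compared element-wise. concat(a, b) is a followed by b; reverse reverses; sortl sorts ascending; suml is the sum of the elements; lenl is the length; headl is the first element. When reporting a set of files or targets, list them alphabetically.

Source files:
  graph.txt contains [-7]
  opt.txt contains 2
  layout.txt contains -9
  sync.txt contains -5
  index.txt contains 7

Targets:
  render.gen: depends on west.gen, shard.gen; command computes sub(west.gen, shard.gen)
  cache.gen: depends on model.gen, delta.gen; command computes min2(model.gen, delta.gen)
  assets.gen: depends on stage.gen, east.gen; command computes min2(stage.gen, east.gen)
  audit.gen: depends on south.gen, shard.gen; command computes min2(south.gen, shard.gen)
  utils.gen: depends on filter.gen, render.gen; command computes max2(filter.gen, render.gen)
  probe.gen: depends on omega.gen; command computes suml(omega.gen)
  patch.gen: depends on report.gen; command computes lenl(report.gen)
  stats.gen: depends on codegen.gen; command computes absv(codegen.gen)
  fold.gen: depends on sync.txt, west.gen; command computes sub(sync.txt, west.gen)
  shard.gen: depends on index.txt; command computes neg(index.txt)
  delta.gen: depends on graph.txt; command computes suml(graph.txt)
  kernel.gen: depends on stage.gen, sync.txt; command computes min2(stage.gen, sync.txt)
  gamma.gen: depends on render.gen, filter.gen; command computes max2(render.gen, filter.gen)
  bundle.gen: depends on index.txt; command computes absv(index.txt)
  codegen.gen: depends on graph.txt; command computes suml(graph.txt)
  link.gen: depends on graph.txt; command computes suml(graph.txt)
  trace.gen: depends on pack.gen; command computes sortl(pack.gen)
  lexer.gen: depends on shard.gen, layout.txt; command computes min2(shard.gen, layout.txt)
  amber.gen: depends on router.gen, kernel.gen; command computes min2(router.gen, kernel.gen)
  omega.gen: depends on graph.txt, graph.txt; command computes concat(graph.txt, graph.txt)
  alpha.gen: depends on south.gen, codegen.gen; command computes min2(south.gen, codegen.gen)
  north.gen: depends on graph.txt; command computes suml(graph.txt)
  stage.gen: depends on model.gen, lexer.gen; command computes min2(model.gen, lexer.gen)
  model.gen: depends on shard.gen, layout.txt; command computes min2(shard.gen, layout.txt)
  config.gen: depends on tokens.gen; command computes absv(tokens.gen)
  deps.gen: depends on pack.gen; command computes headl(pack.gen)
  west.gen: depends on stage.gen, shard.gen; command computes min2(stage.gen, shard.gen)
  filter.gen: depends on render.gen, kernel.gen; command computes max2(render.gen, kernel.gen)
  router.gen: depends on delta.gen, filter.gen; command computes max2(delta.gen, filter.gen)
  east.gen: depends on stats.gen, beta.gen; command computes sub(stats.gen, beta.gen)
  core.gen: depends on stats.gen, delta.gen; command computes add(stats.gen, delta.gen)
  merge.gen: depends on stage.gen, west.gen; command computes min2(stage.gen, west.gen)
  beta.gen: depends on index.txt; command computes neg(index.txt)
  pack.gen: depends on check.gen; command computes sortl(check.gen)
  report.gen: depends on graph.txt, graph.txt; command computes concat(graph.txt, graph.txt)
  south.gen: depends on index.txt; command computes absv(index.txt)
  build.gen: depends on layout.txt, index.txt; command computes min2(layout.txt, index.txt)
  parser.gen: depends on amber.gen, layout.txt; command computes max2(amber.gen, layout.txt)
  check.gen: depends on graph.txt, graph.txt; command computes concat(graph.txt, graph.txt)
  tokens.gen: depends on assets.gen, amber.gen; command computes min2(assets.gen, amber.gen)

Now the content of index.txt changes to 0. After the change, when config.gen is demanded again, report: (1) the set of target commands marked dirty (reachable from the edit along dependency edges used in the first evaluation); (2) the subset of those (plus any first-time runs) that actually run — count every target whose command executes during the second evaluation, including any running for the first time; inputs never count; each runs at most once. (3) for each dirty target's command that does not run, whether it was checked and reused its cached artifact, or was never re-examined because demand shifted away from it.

The edit dirties: amber.gen, assets.gen, beta.gen, config.gen, east.gen, filter.gen, kernel.gen, lexer.gen, model.gen, render.gen, router.gen, shard.gen, stage.gen, tokens.gen, west.gen.
11 target commands run: amber.gen, assets.gen, beta.gen, east.gen, filter.gen, lexer.gen, model.gen, render.gen, router.gen, shard.gen, west.gen.
Cache hits after checking: config.gen, kernel.gen, stage.gen, tokens.gen.
Note where the cutoff bites: stage.gen is checked, finds nothing changed, and keeps its cache.

First demand of the output computes:
  beta.gen = neg(7) = -7
  codegen.gen = suml([-7]) = -7
  delta.gen = suml([-7]) = -7
  shard.gen = neg(7) = -7
  lexer.gen = min2(-7, -9) = -9
  model.gen = min2(-7, -9) = -9
  stage.gen = min2(-9, -9) = -9
  kernel.gen = min2(-9, -5) = -9
  stats.gen = absv(-7) = 7
  east.gen = sub(7, -7) = 14
  assets.gen = min2(-9, 14) = -9
  west.gen = min2(-9, -7) = -9
  render.gen = sub(-9, -7) = -2
  filter.gen = max2(-2, -9) = -2
  router.gen = max2(-7, -2) = -2
  amber.gen = min2(-2, -9) = -9
  tokens.gen = min2(-9, -9) = -9
  config.gen = absv(-9) = 9

After the edit, cleaning proceeds:
  beta.gen: a read changed (index.txt 7->0) — executes, giving 0.
  east.gen: a read changed (beta.gen -7->0) — executes, giving 7.
  shard.gen: a read changed (index.txt 7->0) — executes, giving 0.
  lexer.gen: a read changed (shard.gen -7->0) — executes, giving -9 — identical to its old value.
  model.gen: a read changed (shard.gen -7->0) — executes, giving -9 — identical to its old value.
  stage.gen: dirty, but its reads are unchanged (model.gen unchanged, lexer.gen unchanged); cached -9 stands.
  assets.gen: a read changed (east.gen 14->7) — executes, giving -9 — identical to its old value.
  kernel.gen: dirty, but its reads are unchanged (stage.gen unchanged, sync.txt unchanged); cached -9 stands.
  west.gen: a read changed (shard.gen -7->0) — executes, giving -9 — identical to its old value.
  render.gen: a read changed (shard.gen -7->0) — executes, giving -9.
  filter.gen: a read changed (render.gen -2->-9) — executes, giving -9.
  router.gen: a read changed (filter.gen -2->-9) — executes, giving -7.
  amber.gen: a read changed (router.gen -2->-7) — executes, giving -9 — identical to its old value.
  tokens.gen: dirty, but its reads are unchanged (assets.gen unchanged, amber.gen unchanged); cached -9 stands.
  config.gen: dirty, but its reads are unchanged (tokens.gen unchanged); cached 9 stands.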